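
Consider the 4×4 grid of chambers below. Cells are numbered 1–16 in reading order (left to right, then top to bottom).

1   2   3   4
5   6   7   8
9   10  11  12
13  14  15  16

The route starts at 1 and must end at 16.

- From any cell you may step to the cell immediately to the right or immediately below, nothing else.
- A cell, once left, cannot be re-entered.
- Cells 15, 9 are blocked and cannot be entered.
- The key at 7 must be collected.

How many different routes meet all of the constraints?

6

A right/down-only route from 1 to 16 makes exactly 3 down-moves and 3 right-moves in some order.
With no other constraints that would be C(6,3) = 20 routes.
Split at 7 and multiply the segment counts (each segment already excludes blocked cells): 1→7: 3; 7→16: 2; product = 6.
That gives 6 routes.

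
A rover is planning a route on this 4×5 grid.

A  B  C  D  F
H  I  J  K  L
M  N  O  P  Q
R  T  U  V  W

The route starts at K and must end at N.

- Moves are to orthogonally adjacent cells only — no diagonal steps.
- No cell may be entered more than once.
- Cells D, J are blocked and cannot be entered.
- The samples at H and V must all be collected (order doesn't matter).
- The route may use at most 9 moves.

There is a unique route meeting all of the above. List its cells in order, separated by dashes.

K - P - V - U - T - R - M - H - I - N

Any route must reach H and V and still end at N within 9 moves, so the order of the required stops is forced.
Route from K: down 2 to V, left 3 to R, up 2 to H, right 1 to I, down 1 to N — 9 moves in all.
Check: all required cells visited; 9 ≤ 9 moves.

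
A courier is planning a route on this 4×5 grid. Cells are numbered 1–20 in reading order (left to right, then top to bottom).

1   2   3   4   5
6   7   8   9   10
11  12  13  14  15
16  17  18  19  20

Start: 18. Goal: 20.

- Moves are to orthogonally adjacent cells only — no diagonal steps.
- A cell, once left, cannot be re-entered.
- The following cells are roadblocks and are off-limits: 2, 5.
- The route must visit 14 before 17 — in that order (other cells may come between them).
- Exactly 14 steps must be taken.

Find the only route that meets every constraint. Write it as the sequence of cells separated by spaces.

The waypoints must appear in the order 14, 17, with no cell reused.
Route from 18: right to 19, up to 14, 2× left (reaching 12), down to 17, left to 16, 2× up (reaching 6), 4× right (reaching 10), 2× down (reaching 20) — 14 moves in all.
Check: order respected (14 at step 2, 17 at step 5); 14 moves as required.

18 19 14 13 12 17 16 11 6 7 8 9 10 15 20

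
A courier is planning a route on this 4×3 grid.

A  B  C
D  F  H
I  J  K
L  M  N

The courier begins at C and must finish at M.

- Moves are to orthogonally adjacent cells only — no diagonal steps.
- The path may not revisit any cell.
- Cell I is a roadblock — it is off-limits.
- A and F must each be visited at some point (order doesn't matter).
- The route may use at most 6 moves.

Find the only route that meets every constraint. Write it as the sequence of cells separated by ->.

Any route must reach A and F and still end at M within 6 moves, so the order of the required stops is forced.
Route from C: left 2 to A, down 1 to D, right 1 to F, down 2 to M — 6 moves in all.
Check: all required cells visited; 6 ≤ 6 moves.

C -> B -> A -> D -> F -> J -> M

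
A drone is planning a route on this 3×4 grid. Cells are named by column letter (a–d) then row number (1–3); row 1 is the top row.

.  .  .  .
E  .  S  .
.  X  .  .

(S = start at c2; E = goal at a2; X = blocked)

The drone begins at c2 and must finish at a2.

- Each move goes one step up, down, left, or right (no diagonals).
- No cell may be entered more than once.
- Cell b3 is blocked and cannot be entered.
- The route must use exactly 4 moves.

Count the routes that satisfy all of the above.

3

Need simple routes of exactly 4 moves from c2 to a2 (Manhattan distance 2, so 1 moves are spent on a detour and 1 undoing it).
Enumerating: c2 c1 b1 b2 a2 | c2 c1 b1 a1 a2 | c2 b2 b1 a1 a2.
That gives 3 routes.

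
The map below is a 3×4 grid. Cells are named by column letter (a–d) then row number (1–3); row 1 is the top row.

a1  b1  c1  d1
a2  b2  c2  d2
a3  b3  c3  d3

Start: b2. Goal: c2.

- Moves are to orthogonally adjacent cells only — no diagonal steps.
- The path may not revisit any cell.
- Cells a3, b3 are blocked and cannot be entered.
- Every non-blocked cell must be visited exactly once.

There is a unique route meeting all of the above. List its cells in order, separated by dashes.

b2 - a2 - a1 - b1 - c1 - d1 - d2 - d3 - c3 - c2

Need to visit all 10 open cells exactly once, starting at b2 and ending at c2.
Cell c3 has only two open neighbours (c2 and d3), so the path must pass straight through it: one of those is the cell it's entered from and the other is where it exits.
Route from b2: left to a2, up to a1, 3× right (reaching d1), 2× down (reaching d3), left to c3, up to c2 — 9 moves in all.
Check: all 10 open cells covered.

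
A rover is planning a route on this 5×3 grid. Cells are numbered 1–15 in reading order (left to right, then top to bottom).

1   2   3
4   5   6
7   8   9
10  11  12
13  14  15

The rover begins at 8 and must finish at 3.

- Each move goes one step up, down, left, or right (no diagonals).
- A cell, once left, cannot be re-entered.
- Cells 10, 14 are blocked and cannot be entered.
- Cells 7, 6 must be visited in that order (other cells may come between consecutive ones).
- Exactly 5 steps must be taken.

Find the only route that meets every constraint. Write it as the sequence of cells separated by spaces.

The waypoints must appear in the order 7, 6, with no cell reused.
Route from 8: left to 7, up to 4, 2× right (reaching 6), up to 3 — 5 moves in all.
Check: order respected (7 at step 1, 6 at step 4); 5 moves as required.

8 7 4 5 6 3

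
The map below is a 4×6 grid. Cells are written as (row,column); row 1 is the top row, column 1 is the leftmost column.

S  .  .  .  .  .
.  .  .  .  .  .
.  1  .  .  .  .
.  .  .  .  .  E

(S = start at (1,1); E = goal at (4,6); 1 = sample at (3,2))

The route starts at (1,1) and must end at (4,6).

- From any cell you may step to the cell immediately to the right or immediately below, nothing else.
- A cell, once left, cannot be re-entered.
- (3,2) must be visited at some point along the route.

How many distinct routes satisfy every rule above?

A right/down-only route from (1,1) to (4,6) makes exactly 3 down-moves and 5 right-moves in some order.
With no other constraints that would be C(8,3) = 56 routes.
Split at (3,2) and multiply the segment counts: (1,1)→(3,2): 3; (3,2)→(4,6): 5; product = 15.
That gives 15 routes.

15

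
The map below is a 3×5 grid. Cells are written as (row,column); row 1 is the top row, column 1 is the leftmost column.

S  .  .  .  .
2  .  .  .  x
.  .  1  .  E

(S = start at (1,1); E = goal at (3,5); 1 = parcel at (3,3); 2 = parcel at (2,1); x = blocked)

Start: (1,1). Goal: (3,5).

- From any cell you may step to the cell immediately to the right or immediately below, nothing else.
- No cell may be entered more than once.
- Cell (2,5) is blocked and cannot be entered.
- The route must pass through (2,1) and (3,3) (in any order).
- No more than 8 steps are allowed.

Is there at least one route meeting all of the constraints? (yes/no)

One route that works: (1,1) → (2,1) → (3,1) → (3,2) → (3,3) → (3,4) → (3,5).

yes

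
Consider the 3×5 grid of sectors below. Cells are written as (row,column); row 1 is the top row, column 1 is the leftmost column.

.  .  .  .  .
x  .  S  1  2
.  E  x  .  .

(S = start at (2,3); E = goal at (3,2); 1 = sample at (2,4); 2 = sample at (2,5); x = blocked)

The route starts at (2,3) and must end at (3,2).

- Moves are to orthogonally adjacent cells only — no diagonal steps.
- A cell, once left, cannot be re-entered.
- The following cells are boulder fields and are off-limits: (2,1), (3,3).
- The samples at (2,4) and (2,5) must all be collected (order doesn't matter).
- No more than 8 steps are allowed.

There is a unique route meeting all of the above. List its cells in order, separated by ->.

(2,3) -> (2,4) -> (2,5) -> (1,5) -> (1,4) -> (1,3) -> (1,2) -> (2,2) -> (3,2)

Any route must reach (2,4) and (2,5) and still end at (3,2) within 8 moves, so the order of the required stops is forced.
Route from (2,3): right 2 to (2,5), up 1 to (1,5), left 3 to (1,2), down 2 to (3,2) — 8 moves in all.
Check: all required cells visited; 8 ≤ 8 moves.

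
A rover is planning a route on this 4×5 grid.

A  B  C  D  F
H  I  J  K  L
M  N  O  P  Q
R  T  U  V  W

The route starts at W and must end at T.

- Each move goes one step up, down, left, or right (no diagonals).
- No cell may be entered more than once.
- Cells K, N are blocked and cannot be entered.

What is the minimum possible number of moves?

The Manhattan distance from W to T is |4−4| + |5−2| = 3, so at least 3 moves are needed.
A route of 3 moves achieves this: W → V → U → T.
Since 3 matches the lower bound, it is optimal.

3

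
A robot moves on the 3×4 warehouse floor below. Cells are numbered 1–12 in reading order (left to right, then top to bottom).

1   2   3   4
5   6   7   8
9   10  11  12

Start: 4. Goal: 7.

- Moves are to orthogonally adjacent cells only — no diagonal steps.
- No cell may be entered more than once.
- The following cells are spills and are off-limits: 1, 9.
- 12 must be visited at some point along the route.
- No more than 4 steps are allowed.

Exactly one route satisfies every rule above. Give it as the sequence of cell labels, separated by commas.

The budget equals the shortest possible length, so every move has to be on a shortest route through the required cells.
Route from 4: down 2 to 12, left 1 to 11, up 1 to 7 — 4 moves in all.
Check: all required cells visited; 4 ≤ 4 moves.

4, 8, 12, 11, 7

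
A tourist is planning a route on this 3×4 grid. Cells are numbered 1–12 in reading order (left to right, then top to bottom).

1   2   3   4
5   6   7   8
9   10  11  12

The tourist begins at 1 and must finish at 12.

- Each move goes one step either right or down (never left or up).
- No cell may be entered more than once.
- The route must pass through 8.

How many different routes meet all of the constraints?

4

A right/down-only route from 1 to 12 makes exactly 2 down-moves and 3 right-moves in some order.
With no other constraints that would be C(5,2) = 10 routes.
Split at 8 and multiply the segment counts: 1→8: 4; 8→12: 1; product = 4.
That gives 4 routes.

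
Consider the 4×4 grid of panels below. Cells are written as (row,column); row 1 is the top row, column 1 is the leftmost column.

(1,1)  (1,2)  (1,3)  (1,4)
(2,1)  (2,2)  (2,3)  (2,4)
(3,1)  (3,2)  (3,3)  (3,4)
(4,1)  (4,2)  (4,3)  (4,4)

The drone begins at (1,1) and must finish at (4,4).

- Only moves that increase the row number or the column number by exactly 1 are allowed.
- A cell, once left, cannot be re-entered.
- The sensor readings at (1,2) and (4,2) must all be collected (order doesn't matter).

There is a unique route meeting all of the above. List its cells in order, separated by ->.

Moves only go right or down, so the column and row indices never decrease.
Route from (1,1): right 1 to (1,2), down 3 to (4,2), right 2 to (4,4) — 6 moves in all.
Check: all required cells visited.

(1,1) -> (1,2) -> (2,2) -> (3,2) -> (4,2) -> (4,3) -> (4,4)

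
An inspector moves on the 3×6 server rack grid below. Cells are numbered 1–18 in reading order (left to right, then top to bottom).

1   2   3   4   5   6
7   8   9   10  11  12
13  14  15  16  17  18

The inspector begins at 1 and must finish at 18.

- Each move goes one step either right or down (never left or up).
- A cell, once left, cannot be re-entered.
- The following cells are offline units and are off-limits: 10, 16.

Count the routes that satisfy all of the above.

A right/down-only route from 1 to 18 makes exactly 2 down-moves and 5 right-moves in some order.
With no other constraints that would be C(7,2) = 21 routes.
Subtract routes through each blocked cell (inclusion–exclusion for overlaps): − through 10: 12 − through 16: 10 + through 10&16: 4 → 3.
That gives 3 routes.

3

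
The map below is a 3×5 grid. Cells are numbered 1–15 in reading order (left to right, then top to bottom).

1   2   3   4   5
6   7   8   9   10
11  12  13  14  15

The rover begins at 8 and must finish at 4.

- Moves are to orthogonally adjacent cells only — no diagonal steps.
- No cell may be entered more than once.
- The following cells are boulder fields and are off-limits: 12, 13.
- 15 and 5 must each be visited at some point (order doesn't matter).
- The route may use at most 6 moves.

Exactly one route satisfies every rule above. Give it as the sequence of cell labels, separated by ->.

8 -> 9 -> 14 -> 15 -> 10 -> 5 -> 4

The budget equals the shortest possible length, so every move has to be on a shortest route through the required cells.
Route from 8: right to 9, down to 14, right to 15, 2× up (reaching 5), left to 4 — 6 moves in all.
Check: all required cells visited; 6 ≤ 6 moves.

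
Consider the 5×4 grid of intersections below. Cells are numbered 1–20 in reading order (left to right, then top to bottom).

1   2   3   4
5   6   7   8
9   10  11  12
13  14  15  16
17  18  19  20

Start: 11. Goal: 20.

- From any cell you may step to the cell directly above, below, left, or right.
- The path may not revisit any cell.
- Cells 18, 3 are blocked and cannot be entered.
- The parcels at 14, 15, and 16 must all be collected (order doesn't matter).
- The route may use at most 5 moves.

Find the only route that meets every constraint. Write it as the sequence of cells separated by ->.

Any route must reach 14, 15, and 16 and still end at 20 within 5 moves, so the order of the required stops is forced.
Route from 11: left 1 to 10, down 1 to 14, right 2 to 16, down 1 to 20 — 5 moves in all.
Check: all required cells visited; 5 ≤ 5 moves.

11 -> 10 -> 14 -> 15 -> 16 -> 20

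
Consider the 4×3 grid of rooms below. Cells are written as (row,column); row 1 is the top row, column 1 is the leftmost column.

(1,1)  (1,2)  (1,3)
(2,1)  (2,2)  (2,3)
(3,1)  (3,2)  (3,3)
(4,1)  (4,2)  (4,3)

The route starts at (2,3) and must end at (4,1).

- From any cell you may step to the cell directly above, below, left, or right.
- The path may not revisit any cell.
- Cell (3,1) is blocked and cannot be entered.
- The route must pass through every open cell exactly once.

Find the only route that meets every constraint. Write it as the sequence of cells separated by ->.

(2,3) -> (1,3) -> (1,2) -> (1,1) -> (2,1) -> (2,2) -> (3,2) -> (3,3) -> (4,3) -> (4,2) -> (4,1)

Need to visit all 11 open cells exactly once, starting at (2,3) and ending at (4,1).
Route from (2,3): up 1 to (1,3), left 2 to (1,1), down 1 to (2,1), right 1 to (2,2), down 1 to (3,2), right 1 to (3,3), down 1 to (4,3), left 2 to (4,1) — 10 moves in all.
Check: all 11 open cells covered.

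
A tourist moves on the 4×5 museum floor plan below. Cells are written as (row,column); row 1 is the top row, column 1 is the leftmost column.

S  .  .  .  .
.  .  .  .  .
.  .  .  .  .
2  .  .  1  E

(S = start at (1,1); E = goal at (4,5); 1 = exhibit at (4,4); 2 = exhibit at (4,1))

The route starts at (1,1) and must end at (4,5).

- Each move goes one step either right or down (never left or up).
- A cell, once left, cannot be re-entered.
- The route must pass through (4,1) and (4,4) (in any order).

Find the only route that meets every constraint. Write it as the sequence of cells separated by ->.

(1,1) -> (2,1) -> (3,1) -> (4,1) -> (4,2) -> (4,3) -> (4,4) -> (4,5)

Moves only go right or down, so the column and row indices never decrease.
Route from (1,1): down 3 to (4,1), right 4 to (4,5) — 7 moves in all.
Check: all required cells visited.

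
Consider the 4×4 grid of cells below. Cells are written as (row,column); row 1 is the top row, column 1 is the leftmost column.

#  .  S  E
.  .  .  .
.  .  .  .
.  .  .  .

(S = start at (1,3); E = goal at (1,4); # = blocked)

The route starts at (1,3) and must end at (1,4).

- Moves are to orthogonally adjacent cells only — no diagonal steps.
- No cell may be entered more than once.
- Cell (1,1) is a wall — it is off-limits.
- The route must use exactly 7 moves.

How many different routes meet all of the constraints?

5

Need simple routes of exactly 7 moves from (1,3) to (1,4) (Manhattan distance 1, so 3 moves are spent on a detour and 3 undoing it).
Enumerating: (1,3) (2,3) (3,3) (4,3) (4,4) (3,4) (2,4) (1,4) | (1,3) (2,3) (2,2) (3,2) (3,3) (3,4) (2,4) (1,4) | (1,3) (1,2) (2,2) (3,2) (3,3) (2,3) (2,4) (1,4) | (1,3) (1,2) (2,2) (3,2) (3,3) (3,4) (2,4) (1,4) | (1,3) (1,2) (2,2) (2,3) (3,3) (3,4) (2,4) (1,4).
That gives 5 routes.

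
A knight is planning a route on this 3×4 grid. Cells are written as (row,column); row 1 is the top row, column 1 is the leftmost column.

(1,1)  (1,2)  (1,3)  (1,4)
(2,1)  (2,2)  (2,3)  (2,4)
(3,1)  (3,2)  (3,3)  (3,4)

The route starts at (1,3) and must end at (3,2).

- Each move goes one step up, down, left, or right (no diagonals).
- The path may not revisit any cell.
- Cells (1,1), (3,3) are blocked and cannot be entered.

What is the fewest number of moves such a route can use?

3

The Manhattan distance from (1,3) to (3,2) is |1−3| + |3−2| = 3, so at least 3 moves are needed.
A route of 3 moves achieves this: (1,3) → (2,3) → (2,2) → (3,2).
Since 3 matches the lower bound, it is optimal.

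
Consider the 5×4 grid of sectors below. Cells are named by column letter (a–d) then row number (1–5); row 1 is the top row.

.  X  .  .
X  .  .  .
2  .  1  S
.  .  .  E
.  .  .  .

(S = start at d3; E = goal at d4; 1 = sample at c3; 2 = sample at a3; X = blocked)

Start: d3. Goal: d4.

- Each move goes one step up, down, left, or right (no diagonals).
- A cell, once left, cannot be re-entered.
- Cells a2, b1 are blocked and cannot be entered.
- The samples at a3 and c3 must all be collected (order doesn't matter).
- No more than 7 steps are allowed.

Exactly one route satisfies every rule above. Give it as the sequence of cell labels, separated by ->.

Any route must reach a3 and c3 and still end at d4 within 7 moves, so the order of the required stops is forced.
Route from d3: 3× left (reaching a3), down to a4, 3× right (reaching d4) — 7 moves in all.
Check: all required cells visited; 7 ≤ 7 moves.

d3 -> c3 -> b3 -> a3 -> a4 -> b4 -> c4 -> d4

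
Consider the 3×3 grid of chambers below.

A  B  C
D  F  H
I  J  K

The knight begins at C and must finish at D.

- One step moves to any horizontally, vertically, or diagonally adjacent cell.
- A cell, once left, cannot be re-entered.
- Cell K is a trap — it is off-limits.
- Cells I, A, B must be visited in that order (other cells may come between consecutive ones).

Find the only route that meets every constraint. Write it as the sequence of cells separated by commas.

C, H, J, I, F, A, B, D

The waypoints must appear in the order I, A, B, with no cell reused.
Route from C: down to H, down-left to J, left to I, up-right to F, up-left to A, right to B, down-left to D — 7 moves in all.
Check: order respected (I at step 3, A at step 5, B at step 6).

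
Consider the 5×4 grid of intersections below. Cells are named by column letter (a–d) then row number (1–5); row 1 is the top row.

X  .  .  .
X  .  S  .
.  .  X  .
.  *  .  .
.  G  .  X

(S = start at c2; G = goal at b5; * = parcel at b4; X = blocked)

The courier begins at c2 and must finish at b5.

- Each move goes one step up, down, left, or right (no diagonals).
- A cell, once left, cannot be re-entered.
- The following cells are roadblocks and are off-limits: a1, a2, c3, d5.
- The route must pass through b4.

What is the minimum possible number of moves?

4

Any route passes through b4 somewhere between c2 and b5. Summing Manhattan distances along the two legs (c2 → b4 → b5) gives a lower bound of 3 + 1 = 4 moves.
A route of 4 moves achieves this: c2 → b2 → b3 → b4 → b5.
Since 4 matches the lower bound, it is optimal.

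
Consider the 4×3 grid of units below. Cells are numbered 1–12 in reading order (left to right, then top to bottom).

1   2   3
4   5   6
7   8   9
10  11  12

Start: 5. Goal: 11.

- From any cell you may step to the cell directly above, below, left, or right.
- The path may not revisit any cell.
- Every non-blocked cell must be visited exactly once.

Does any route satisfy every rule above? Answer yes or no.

no

Colour the cells like a checkerboard: each orthogonal step flips colour, so a Hamiltonian route alternates colours. Here there are 6 cells of one colour and 6 of the other, with start on the same colour as the goal — the counts and endpoints can't be arranged into an alternating sequence of length 12, so no Hamiltonian route exists.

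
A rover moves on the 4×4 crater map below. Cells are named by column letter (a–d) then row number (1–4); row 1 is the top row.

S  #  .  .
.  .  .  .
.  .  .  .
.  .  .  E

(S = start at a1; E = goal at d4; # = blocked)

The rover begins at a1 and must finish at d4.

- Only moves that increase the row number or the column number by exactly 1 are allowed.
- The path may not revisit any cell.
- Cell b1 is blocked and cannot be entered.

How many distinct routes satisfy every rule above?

A right/down-only route from a1 to d4 makes exactly 3 down-moves and 3 right-moves in some order.
With no other constraints that would be C(6,3) = 20 routes.
Subtract routes through each blocked cell (inclusion–exclusion for overlaps): − through b1: 10 → 10.
That gives 10 routes.

10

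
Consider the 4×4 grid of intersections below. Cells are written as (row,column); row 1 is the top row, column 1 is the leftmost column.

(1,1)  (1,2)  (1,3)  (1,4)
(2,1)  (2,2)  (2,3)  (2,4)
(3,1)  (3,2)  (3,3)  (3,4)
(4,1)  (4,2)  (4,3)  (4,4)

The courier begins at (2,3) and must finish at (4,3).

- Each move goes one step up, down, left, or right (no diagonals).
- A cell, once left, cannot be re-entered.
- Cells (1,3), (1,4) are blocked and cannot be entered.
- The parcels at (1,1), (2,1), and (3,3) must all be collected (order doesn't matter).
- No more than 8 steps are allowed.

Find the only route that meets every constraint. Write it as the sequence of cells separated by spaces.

(2,3) (2,2) (1,2) (1,1) (2,1) (3,1) (3,2) (3,3) (4,3)

The budget equals the shortest possible length, so every move has to be on a shortest route through the required cells.
Route from (2,3): left to (2,2), up to (1,2), left to (1,1), 2× down (reaching (3,1)), 2× right (reaching (3,3)), down to (4,3) — 8 moves in all.
Check: all required cells visited; 8 ≤ 8 moves.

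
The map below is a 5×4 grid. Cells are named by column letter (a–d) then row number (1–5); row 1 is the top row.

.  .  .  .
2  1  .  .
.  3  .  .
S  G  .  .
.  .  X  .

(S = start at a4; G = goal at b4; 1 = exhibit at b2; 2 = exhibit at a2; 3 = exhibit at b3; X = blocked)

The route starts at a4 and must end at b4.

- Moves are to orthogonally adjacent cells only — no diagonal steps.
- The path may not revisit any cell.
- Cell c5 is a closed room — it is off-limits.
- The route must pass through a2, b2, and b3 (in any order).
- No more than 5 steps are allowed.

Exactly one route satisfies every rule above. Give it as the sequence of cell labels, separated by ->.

The 5-move cap with required stops at a2, b2, b3 leaves no slack for detours.
Route from a4: up 2 to a2, right 1 to b2, down 2 to b4 — 5 moves in all.
Check: all required cells visited; 5 ≤ 5 moves.

a4 -> a3 -> a2 -> b2 -> b3 -> b4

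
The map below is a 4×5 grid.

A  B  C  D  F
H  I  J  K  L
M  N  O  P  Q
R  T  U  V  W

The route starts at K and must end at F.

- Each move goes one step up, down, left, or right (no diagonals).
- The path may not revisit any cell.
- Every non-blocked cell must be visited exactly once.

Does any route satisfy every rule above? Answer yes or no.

no

Colour the cells like a checkerboard: each orthogonal step flips colour, so a Hamiltonian route alternates colours. Here there are 10 cells of one colour and 10 of the other, with start on the same colour as the goal — the counts and endpoints can't be arranged into an alternating sequence of length 20, so no Hamiltonian route exists.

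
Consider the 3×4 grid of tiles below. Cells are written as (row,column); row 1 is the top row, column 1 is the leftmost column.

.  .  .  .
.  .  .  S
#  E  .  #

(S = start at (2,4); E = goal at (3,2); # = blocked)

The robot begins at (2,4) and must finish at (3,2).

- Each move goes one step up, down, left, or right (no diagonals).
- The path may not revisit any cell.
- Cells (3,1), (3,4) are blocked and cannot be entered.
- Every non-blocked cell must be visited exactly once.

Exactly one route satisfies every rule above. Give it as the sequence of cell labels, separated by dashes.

Need to visit all 10 open cells exactly once, starting at (2,4) and ending at (3,2).
Cell (1,4) has only two open neighbours ((2,4) and (1,3)), so the path must pass straight through it: one of those is the cell it's entered from and the other is where it exits.
Route from (2,4): up to (1,4), 3× left (reaching (1,1)), down to (2,1), 2× right (reaching (2,3)), down to (3,3), left to (3,2) — 9 moves in all.
Check: all 10 open cells covered.

(2,4) - (1,4) - (1,3) - (1,2) - (1,1) - (2,1) - (2,2) - (2,3) - (3,3) - (3,2)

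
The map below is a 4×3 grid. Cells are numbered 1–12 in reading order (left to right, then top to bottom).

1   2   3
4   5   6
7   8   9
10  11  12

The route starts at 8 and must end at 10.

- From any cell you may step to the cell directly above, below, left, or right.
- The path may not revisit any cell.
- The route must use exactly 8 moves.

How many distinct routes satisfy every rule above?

Need simple routes of exactly 8 moves from 8 to 10 (Manhattan distance 2, so 3 moves are spent on a detour and 3 undoing it).
Enumerating: 8 5 2 3 6 9 12 11 10 | 8 5 6 3 2 1 4 7 10 | 8 11 12 9 6 5 4 7 10 | 8 7 4 5 6 9 12 11 10 | 8 9 6 3 2 5 4 7 10 | 8 9 6 3 2 1 4 7 10 | 8 9 6 5 2 1 4 7 10.
That gives 7 routes.

7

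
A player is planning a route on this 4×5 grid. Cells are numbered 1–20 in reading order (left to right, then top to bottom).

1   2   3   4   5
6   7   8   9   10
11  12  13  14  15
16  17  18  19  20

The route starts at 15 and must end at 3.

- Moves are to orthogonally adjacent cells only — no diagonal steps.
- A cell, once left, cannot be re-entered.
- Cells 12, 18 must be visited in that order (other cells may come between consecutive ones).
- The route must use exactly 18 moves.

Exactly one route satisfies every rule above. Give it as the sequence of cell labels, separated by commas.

The waypoints must appear in the order 12, 18, with no cell reused.
Route from 15: 2× up (reaching 5), left to 4, down to 9, 2× left (reaching 7), down to 12, 2× right (reaching 14), down to 19, 3× left (reaching 16), 3× up (reaching 1), 2× right (reaching 3) — 18 moves in all.
Check: order respected (12 at step 7, 18 at step 11); 18 moves as required.

15, 10, 5, 4, 9, 8, 7, 12, 13, 14, 19, 18, 17, 16, 11, 6, 1, 2, 3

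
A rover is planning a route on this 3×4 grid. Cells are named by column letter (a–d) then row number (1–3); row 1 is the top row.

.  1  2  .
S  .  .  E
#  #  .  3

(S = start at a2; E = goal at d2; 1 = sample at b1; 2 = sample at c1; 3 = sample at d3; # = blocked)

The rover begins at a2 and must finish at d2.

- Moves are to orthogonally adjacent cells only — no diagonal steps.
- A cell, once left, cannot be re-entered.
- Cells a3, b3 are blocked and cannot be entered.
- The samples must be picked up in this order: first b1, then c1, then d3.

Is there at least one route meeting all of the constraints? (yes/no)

yes

One route that works: a2 → a1 → b1 → c1 → c2 → c3 → d3 → d2.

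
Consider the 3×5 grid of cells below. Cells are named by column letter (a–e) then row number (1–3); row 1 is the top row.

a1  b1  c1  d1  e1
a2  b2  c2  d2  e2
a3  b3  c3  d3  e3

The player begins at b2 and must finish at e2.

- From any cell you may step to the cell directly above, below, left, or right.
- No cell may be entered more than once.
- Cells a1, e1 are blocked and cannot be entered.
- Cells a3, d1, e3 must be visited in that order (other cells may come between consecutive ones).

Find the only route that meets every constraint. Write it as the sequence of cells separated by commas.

The waypoints must appear in the order a3, d1, e3, with no cell reused.
Route from b2: left 1 to a2, down 1 to a3, right 2 to c3, up 2 to c1, right 1 to d1, down 2 to d3, right 1 to e3, up 1 to e2 — 11 moves in all.
Check: order respected (a3 at step 2, d1 at step 7, e3 at step 10).

b2, a2, a3, b3, c3, c2, c1, d1, d2, d3, e3, e2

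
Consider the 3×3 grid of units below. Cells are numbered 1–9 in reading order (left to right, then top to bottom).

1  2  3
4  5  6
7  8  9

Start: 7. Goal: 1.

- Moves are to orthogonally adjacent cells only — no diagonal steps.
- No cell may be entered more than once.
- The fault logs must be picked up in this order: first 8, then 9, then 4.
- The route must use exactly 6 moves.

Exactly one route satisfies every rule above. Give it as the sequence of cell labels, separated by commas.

7, 8, 9, 6, 5, 4, 1

The waypoints must appear in the order 8, 9, 4, with no cell reused.
Route from 7: 2× right (reaching 9), up to 6, 2× left (reaching 4), up to 1 — 6 moves in all.
Check: order respected (8 at step 1, 9 at step 2, 4 at step 5); 6 moves as required.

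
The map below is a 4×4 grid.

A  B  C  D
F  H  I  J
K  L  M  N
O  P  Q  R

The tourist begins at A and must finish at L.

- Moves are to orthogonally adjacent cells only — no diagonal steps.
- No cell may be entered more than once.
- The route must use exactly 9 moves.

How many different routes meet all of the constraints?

31

Need simple routes of exactly 9 moves from A to L (Manhattan distance 3, so 3 moves are spent on a detour and 3 undoing it).
Branch systematically from the start, pruning whenever the remaining move budget drops below the Manhattan distance to L or differs from it in parity. Grouping the completions by first move — via F: 12; via B: 19 — and summing: 12 + 19 = 31.
That gives 31 routes.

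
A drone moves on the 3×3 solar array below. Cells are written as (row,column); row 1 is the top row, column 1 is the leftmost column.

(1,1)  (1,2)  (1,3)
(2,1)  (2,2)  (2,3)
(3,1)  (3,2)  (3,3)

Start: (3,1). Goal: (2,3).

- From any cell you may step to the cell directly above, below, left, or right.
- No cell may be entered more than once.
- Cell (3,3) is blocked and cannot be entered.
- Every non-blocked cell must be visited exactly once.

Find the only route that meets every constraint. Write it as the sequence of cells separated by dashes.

(3,1) - (3,2) - (2,2) - (2,1) - (1,1) - (1,2) - (1,3) - (2,3)

Need to visit all 8 open cells exactly once, starting at (3,1) and ending at (2,3).
Cell (1,3) has only two open neighbours ((2,3) and (1,2)), so the path must pass straight through it: one of those is the cell it's entered from and the other is where it exits.
Route from (3,1): right to (3,2), up to (2,2), left to (2,1), up to (1,1), 2× right (reaching (1,3)), down to (2,3) — 7 moves in all.
Check: all 8 open cells covered.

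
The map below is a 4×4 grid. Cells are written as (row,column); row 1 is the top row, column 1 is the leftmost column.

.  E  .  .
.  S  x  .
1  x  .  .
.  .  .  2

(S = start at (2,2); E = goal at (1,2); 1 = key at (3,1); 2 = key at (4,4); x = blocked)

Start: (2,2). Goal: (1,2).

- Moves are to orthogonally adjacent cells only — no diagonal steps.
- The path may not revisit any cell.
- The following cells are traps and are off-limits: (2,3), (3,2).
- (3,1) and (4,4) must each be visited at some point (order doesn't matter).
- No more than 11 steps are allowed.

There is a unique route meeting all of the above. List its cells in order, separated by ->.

(2,2) -> (2,1) -> (3,1) -> (4,1) -> (4,2) -> (4,3) -> (4,4) -> (3,4) -> (2,4) -> (1,4) -> (1,3) -> (1,2)

The budget equals the shortest possible length, so every move has to be on a shortest route through the required cells.
Route from (2,2): left 1 to (2,1), down 2 to (4,1), right 3 to (4,4), up 3 to (1,4), left 2 to (1,2) — 11 moves in all.
Check: all required cells visited; 11 ≤ 11 moves.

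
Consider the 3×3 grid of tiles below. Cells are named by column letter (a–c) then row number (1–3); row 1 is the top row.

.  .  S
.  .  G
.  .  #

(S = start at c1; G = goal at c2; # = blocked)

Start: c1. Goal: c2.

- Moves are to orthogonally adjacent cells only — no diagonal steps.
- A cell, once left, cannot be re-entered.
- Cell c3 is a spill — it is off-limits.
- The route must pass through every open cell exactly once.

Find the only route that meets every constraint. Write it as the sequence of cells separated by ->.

Need to visit all 8 open cells exactly once, starting at c1 and ending at c2.
Route from c1: left 2 to a1, down 2 to a3, right 1 to b3, up 1 to b2, right 1 to c2 — 7 moves in all.
Check: all 8 open cells covered.

c1 -> b1 -> a1 -> a2 -> a3 -> b3 -> b2 -> c2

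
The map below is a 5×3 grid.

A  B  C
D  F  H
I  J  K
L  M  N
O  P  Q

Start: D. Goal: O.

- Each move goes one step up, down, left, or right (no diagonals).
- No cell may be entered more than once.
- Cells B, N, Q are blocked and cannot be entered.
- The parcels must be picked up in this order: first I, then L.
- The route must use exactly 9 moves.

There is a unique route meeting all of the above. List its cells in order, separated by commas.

D, F, H, K, J, I, L, M, P, O

The waypoints must appear in the order I, L, with no cell reused.
Route from D: 2× right (reaching H), down to K, 2× left (reaching I), down to L, right to M, down to P, left to O — 9 moves in all.
Check: order respected (I at step 5, L at step 6); 9 moves as required.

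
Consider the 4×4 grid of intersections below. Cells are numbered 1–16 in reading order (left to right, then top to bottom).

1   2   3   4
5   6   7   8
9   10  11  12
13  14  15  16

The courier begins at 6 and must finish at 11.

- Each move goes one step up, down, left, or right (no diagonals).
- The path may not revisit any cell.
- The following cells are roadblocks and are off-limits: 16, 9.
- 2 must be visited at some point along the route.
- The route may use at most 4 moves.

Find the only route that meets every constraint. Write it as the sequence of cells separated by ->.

6 -> 2 -> 3 -> 7 -> 11

The budget equals the shortest possible length, so every move has to be on a shortest route through the required cells.
Route from 6: up to 2, right to 3, 2× down (reaching 11) — 4 moves in all.
Check: all required cells visited; 4 ≤ 4 moves.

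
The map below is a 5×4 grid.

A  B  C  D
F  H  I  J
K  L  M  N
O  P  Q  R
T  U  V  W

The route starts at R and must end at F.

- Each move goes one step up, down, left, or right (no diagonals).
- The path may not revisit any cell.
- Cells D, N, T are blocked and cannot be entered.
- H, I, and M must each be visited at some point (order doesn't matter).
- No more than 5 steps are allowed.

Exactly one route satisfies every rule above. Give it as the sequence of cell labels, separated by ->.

R -> Q -> M -> I -> H -> F

Any route must reach H, I, and M and still end at F within 5 moves, so the order of the required stops is forced.
Route from R: left 1 to Q, up 2 to I, left 2 to F — 5 moves in all.
Check: all required cells visited; 5 ≤ 5 moves.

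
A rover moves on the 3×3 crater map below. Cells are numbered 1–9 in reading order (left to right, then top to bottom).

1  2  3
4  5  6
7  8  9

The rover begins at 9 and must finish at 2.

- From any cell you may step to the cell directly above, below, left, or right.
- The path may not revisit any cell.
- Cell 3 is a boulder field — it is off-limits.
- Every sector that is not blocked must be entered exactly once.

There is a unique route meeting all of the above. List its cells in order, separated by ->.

Need to visit all 8 open cells exactly once, starting at 9 and ending at 2.
Route from 9: up 1 to 6, left 1 to 5, down 1 to 8, left 1 to 7, up 2 to 1, right 1 to 2 — 7 moves in all.
Check: all 8 open cells covered.

9 -> 6 -> 5 -> 8 -> 7 -> 4 -> 1 -> 2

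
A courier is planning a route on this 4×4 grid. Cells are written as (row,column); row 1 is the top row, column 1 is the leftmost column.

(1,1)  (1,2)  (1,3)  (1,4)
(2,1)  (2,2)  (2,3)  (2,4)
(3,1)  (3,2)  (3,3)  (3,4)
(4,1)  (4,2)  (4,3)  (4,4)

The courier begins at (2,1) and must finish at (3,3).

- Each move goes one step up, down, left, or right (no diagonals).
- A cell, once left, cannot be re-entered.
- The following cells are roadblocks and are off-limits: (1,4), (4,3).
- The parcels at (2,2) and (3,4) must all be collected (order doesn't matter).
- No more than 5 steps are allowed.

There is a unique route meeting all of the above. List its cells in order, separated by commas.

(2,1), (2,2), (2,3), (2,4), (3,4), (3,3)

The budget equals the shortest possible length, so every move has to be on a shortest route through the required cells.
Route from (2,1): 3× right (reaching (2,4)), down to (3,4), left to (3,3) — 5 moves in all.
Check: all required cells visited; 5 ≤ 5 moves.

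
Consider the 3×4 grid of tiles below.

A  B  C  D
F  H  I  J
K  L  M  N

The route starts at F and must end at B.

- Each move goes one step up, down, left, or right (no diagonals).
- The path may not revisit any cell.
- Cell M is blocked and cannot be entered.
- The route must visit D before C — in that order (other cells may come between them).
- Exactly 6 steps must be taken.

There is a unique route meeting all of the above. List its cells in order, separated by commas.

The waypoints must appear in the order D, C, with no cell reused.
Route from F: right 3 to J, up 1 to D, left 2 to B — 6 moves in all.
Check: order respected (D at step 4, C at step 5); 6 moves as required.

F, H, I, J, D, C, B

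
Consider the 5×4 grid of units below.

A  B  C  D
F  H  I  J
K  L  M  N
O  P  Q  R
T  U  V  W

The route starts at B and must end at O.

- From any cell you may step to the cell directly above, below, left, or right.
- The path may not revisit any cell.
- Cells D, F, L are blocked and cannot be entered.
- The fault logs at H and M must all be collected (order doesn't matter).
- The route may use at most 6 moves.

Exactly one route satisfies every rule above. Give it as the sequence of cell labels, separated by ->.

The budget equals the shortest possible length, so every move has to be on a shortest route through the required cells.
Route from B: down to H, right to I, 2× down (reaching Q), 2× left (reaching O) — 6 moves in all.
Check: all required cells visited; 6 ≤ 6 moves.

B -> H -> I -> M -> Q -> P -> O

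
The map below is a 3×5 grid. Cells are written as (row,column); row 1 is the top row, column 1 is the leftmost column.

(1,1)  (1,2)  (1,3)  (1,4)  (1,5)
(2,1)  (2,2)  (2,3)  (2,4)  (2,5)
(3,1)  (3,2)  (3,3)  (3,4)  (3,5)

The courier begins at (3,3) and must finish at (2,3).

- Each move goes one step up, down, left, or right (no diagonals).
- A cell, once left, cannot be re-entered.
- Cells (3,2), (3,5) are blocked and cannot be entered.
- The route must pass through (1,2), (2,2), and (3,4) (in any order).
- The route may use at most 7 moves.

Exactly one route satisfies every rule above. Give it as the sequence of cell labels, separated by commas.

The 7-move cap with required stops at (1,2), (2,2), (3,4) leaves no slack for detours.
Route from (3,3): right 1 to (3,4), up 2 to (1,4), left 2 to (1,2), down 1 to (2,2), right 1 to (2,3) — 7 moves in all.
Check: all required cells visited; 7 ≤ 7 moves.

(3,3), (3,4), (2,4), (1,4), (1,3), (1,2), (2,2), (2,3)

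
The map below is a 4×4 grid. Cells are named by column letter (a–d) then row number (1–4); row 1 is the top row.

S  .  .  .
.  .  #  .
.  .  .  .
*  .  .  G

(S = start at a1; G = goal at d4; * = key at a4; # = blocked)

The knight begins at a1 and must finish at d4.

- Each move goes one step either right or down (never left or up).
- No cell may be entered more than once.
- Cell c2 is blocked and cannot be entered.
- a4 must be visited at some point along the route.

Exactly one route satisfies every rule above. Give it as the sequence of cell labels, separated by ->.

a1 -> a2 -> a3 -> a4 -> b4 -> c4 -> d4

Moves only go right or down, so the column and row indices never decrease.
Route from a1: 3× down (reaching a4), 3× right (reaching d4) — 6 moves in all.
Check: all required cells visited.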